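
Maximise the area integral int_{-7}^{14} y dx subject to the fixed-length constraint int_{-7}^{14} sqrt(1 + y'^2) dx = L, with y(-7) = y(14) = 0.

Set up the augmented Lagrangian using a multiplier λ for the length constraint:
    F(y, y') = y − λ sqrt(1 + y'^2).
F has no explicit x dependence, so the Beltrami identity yields a first integral
    F − y' ∂F/∂y' = C.
Compute ∂F/∂y' = −λ y' / sqrt(1 + y'^2). Then
    y − λ sqrt(1 + y'^2) + λ y'^2 / sqrt(1 + y'^2) = C
    ⇒  y − λ / sqrt(1 + y'^2) = C.
Solving for y' and integrating gives
    (x − a)^2 + (y − b)^2 = λ^2,
a circular arc of radius λ. The constants a, b are determined by the endpoint conditions y(-7) = y(14) = 0, and λ is fixed implicitly by the length constraint
    ∫_{-7}^{14} sqrt(1 + y'^2) dx = L.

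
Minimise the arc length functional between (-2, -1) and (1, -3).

Arc-length functional: J[y] = ∫ sqrt(1 + (y')^2) dx.
Lagrangian L = sqrt(1 + (y')^2) has no explicit y dependence, so ∂L/∂y = 0 and the Euler-Lagrange equation gives
    d/dx( y' / sqrt(1 + (y')^2) ) = 0  ⇒  y' / sqrt(1 + (y')^2) = const.
Hence y' is constant, so y(x) is affine.
Fitting the endpoints (-2, -1) and (1, -3):
    slope m = ((-3) − (-1)) / (1 − (-2)) = -2/3,
    intercept c = (-1) − m·(-2) = -7/3.
Extremal: y(x) = (-2/3) x - 7/3.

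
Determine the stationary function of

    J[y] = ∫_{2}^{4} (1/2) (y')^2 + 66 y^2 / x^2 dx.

The Lagrangian is L = (1/2) (y')^2 + 66 y^2 / x^2.
Compute ∂L/∂y = 132y/x^2, ∂L/∂y' = y'.
The Euler-Lagrange equation d/dx(∂L/∂y') − ∂L/∂y = 0 reduces to
    y'' − 132/x^2 · y = 0  (x > 0).
Its general solution is
    y(x) = A x^12 + B x^(-11),
with A, B fixed by the endpoint conditions.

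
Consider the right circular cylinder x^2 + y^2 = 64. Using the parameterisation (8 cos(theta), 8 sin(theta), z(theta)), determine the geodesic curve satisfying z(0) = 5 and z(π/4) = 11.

Parameterise the cylinder of radius R = 8 as
    r(θ) = (8 cos θ, 8 sin θ, z(θ)).
The arc-length element is
    ds = sqrt(64 + (dz/dθ)^2) dθ,
so the Lagrangian is L = sqrt(64 + z'^2).
L depends on z' only, not on z or θ, so ∂L/∂z = 0 and
    ∂L/∂z' = z' / sqrt(64 + z'^2).
The Euler-Lagrange equation gives
    d/dθ( z' / sqrt(64 + z'^2) ) = 0,
so z' is constant. Integrating once:
    z(θ) = a θ + b,
a helix on the cylinder (a straight line when the cylinder is unrolled). The constants a, b are determined by the endpoint conditions.
With endpoint conditions z(0) = 5 and z(π/4) = 11: from z(0) = b we get b = 5, and a·π/4 + 5 = 11 gives a = 24/π, so
    z(θ) = (24/π) θ + 5.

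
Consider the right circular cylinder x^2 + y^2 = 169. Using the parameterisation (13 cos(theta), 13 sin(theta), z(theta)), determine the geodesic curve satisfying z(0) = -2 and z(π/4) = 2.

Parameterise the cylinder of radius R = 13 as
    r(θ) = (13 cos θ, 13 sin θ, z(θ)).
The arc-length element is
    ds = sqrt(169 + (dz/dθ)^2) dθ,
so the Lagrangian is L = sqrt(169 + z'^2).
L depends on z' only, not on z or θ, so ∂L/∂z = 0 and
    ∂L/∂z' = z' / sqrt(169 + z'^2).
The Euler-Lagrange equation gives
    d/dθ( z' / sqrt(169 + z'^2) ) = 0,
so z' is constant. Integrating once:
    z(θ) = a θ + b,
a helix on the cylinder (a straight line when the cylinder is unrolled). The constants a, b are determined by the endpoint conditions.
With endpoint conditions z(0) = -2 and z(π/4) = 2: from z(0) = b we get b = -2, and a·π/4 + -2 = 2 gives a = 16/π, so
    z(θ) = (16/π) θ − 2.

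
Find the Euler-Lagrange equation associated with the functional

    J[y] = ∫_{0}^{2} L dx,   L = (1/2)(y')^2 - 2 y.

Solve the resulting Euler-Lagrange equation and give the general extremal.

The Lagrangian is L = (1/2)(y')^2 - 2 y.
∂L/∂y = -2.
∂L/∂y' = y'.
The Euler-Lagrange equation d/dx(∂L/∂y') − ∂L/∂y = 0 becomes:
    y'' + 2 = 0
General solution: y(x) = -x^2 + A x + B, where A and B are arbitrary constants fixed by the endpoint conditions.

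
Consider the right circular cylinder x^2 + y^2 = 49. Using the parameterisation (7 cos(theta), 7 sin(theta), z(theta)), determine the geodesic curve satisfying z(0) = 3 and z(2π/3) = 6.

Parameterise the cylinder of radius R = 7 as
    r(θ) = (7 cos θ, 7 sin θ, z(θ)).
The arc-length element is
    ds = sqrt(49 + (dz/dθ)^2) dθ,
so the Lagrangian is L = sqrt(49 + z'^2).
L depends on z' only, not on z or θ, so ∂L/∂z = 0 and
    ∂L/∂z' = z' / sqrt(49 + z'^2).
The Euler-Lagrange equation gives
    d/dθ( z' / sqrt(49 + z'^2) ) = 0,
so z' is constant. Integrating once:
    z(θ) = a θ + b,
a helix on the cylinder (a straight line when the cylinder is unrolled). The constants a, b are determined by the endpoint conditions.
With endpoint conditions z(0) = 3 and z(2π/3) = 6: from z(0) = b we get b = 3, and a·2π/3 + 3 = 6 gives a = 9/(2π), so
    z(θ) = (9/(2π)) θ + 3.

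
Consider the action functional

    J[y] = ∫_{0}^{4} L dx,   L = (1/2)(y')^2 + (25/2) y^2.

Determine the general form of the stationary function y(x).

The Lagrangian is L = (1/2)(y')^2 + (25/2) y^2.
∂L/∂y = 25y.
∂L/∂y' = y'.
The Euler-Lagrange equation d/dx(∂L/∂y') − ∂L/∂y = 0 becomes:
    y'' - 25 y = 0
General solution: y(x) = A e^(5x) + B e^(-5x), where A and B are arbitrary constants fixed by the endpoint conditions.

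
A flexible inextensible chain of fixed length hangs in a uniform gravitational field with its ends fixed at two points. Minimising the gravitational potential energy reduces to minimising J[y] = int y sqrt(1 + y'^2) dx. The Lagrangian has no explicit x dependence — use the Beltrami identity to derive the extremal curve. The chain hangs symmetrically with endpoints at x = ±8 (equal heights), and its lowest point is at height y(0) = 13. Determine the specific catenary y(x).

The Lagrangian L(y, y') = y sqrt(1 + y'^2) has no explicit x dependence, so the Beltrami identity applies:
    L − y' ∂L/∂y' = C.
Compute ∂L/∂y' = y · y' / sqrt(1 + y'^2). Then
    L − y' ∂L/∂y'
    = y sqrt(1 + y'^2) − y · y'^2 / sqrt(1 + y'^2)
    = y (1 + y'^2 − y'^2) / sqrt(1 + y'^2)
    = y / sqrt(1 + y'^2) = C.
Squaring gives y^2 = C^2 (1 + y'^2), i.e.
    y'^2 = y^2 / C^2 − 1.
Separating variables,
    dy / sqrt(y^2 − C^2) = dx / C,
and integrating gives arccosh(y / C) = (x − a)/C, so
    y(x) = C cosh((x − a)/C),
the catenary. The constants C and a are fixed by the two endpoint conditions (and, for the hanging-chain problem, the length constraint selects C).
Now fit the given data. The endpoints x = ±8 are symmetric at equal height, so the catenary is even about its minimum: a = 0 and y(x) = C cosh(x/C). The lowest point is y(0) = C cosh(0) = C, and we are told y(0) = 13, so C = 13. Therefore
    y(x) = 13 cosh(x/13),
and at the endpoints
    y(±8) = 13 cosh(8/13).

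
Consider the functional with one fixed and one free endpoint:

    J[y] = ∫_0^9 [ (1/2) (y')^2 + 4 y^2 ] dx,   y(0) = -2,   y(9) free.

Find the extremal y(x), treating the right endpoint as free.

The Lagrangian L = (1/2) (y')^2 + 4 y^2 gives
    ∂L/∂y = 8 y,   ∂L/∂y' = y'.
Euler-Lagrange: y'' − 8 y = 0.
With k = sqrt(8), the general solution is
    y(x) = A cosh(sqrt(8) x) + B sinh(sqrt(8) x).
Fixed left endpoint y(0) = -2 ⇒ A = -2.
The right endpoint x = 9 is free, so the natural (transversality) condition is ∂L/∂y' |_{x=9} = 0, i.e. y'(9) = 0.
Compute y'(x) = A k sinh(k x) + B k cosh(k x), so
    y'(9) = A k sinh(k·9) + B k cosh(k·9) = 0
    ⇒ B = −A tanh(k·9) = 2 tanh(sqrt(8)·9).
Therefore the extremal is
    y(x) = −2 cosh(sqrt(8) x) + 2 tanh(sqrt(8)·9) sinh(sqrt(8) x).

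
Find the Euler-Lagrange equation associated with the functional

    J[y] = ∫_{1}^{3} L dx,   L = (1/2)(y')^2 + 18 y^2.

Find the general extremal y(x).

The Lagrangian is L = (1/2)(y')^2 + 18 y^2.
∂L/∂y = 36y.
∂L/∂y' = y'.
The Euler-Lagrange equation d/dx(∂L/∂y') − ∂L/∂y = 0 becomes:
    y'' - 36 y = 0
General solution: y(x) = A e^(6x) + B e^(-6x), where A and B are arbitrary constants fixed by the endpoint conditions.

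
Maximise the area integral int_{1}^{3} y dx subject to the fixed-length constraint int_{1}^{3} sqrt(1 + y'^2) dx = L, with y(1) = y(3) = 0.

Set up the augmented Lagrangian using a multiplier λ for the length constraint:
    F(y, y') = y − λ sqrt(1 + y'^2).
F has no explicit x dependence, so the Beltrami identity yields a first integral
    F − y' ∂F/∂y' = C.
Compute ∂F/∂y' = −λ y' / sqrt(1 + y'^2). Then
    y − λ sqrt(1 + y'^2) + λ y'^2 / sqrt(1 + y'^2) = C
    ⇒  y − λ / sqrt(1 + y'^2) = C.
Solving for y' and integrating gives
    (x − a)^2 + (y − b)^2 = λ^2,
a circular arc of radius λ. The constants a, b are determined by the endpoint conditions y(1) = y(3) = 0, and λ is fixed implicitly by the length constraint
    ∫_{1}^{3} sqrt(1 + y'^2) dx = L.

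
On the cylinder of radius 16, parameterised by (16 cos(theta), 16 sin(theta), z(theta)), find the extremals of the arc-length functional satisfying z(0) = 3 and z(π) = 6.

Parameterise the cylinder of radius R = 16 as
    r(θ) = (16 cos θ, 16 sin θ, z(θ)).
The arc-length element is
    ds = sqrt(256 + (dz/dθ)^2) dθ,
so the Lagrangian is L = sqrt(256 + z'^2).
L depends on z' only, not on z or θ, so ∂L/∂z = 0 and
    ∂L/∂z' = z' / sqrt(256 + z'^2).
The Euler-Lagrange equation gives
    d/dθ( z' / sqrt(256 + z'^2) ) = 0,
so z' is constant. Integrating once:
    z(θ) = a θ + b,
a helix on the cylinder (a straight line when the cylinder is unrolled). The constants a, b are determined by the endpoint conditions.
With endpoint conditions z(0) = 3 and z(π) = 6: from z(0) = b we get b = 3, and a·π + 3 = 6 gives a = 3/π, so
    z(θ) = (3/π) θ + 3.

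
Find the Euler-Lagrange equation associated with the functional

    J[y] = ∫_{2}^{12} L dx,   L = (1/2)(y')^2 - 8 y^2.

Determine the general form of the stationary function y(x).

The Lagrangian is L = (1/2)(y')^2 - 8 y^2.
∂L/∂y = -16y.
∂L/∂y' = y'.
The Euler-Lagrange equation d/dx(∂L/∂y') − ∂L/∂y = 0 becomes:
    y'' + 16 y = 0
General solution: y(x) = A sin(4x) + B cos(4x), where A and B are arbitrary constants fixed by the endpoint conditions.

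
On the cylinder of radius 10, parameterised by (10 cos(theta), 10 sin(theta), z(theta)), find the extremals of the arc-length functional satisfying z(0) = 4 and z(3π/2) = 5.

Parameterise the cylinder of radius R = 10 as
    r(θ) = (10 cos θ, 10 sin θ, z(θ)).
The arc-length element is
    ds = sqrt(100 + (dz/dθ)^2) dθ,
so the Lagrangian is L = sqrt(100 + z'^2).
L depends on z' only, not on z or θ, so ∂L/∂z = 0 and
    ∂L/∂z' = z' / sqrt(100 + z'^2).
The Euler-Lagrange equation gives
    d/dθ( z' / sqrt(100 + z'^2) ) = 0,
so z' is constant. Integrating once:
    z(θ) = a θ + b,
a helix on the cylinder (a straight line when the cylinder is unrolled). The constants a, b are determined by the endpoint conditions.
With endpoint conditions z(0) = 4 and z(3π/2) = 5: from z(0) = b we get b = 4, and a·3π/2 + 4 = 5 gives a = 2/(3π), so
    z(θ) = (2/(3π)) θ + 4.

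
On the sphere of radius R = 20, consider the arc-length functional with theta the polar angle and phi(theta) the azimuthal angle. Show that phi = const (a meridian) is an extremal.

On the sphere of radius R = 20 with spherical coordinates (θ, φ), the induced metric is
    ds^2 = 400(dθ^2 + sin^2(θ) dφ^2).
Using θ as the parameter, the arc-length functional becomes
    J[φ] = ∫ 20 sqrt(1 + sin^2(θ) (dφ/dθ)^2) dθ.
So L = 20 sqrt(1 + sin^2(θ) φ'^2). Compute
    ∂L/∂φ = 0  (L has no explicit φ dependence),
    ∂L/∂φ' = 20 sin^2(θ) φ' / sqrt(1 + sin^2(θ) φ'^2).
For the candidate φ(θ) = c (constant), φ' = 0, so ∂L/∂φ' evaluated along the candidate vanishes, and ∂L/∂φ is identically zero. Hence
    d/dθ(∂L/∂φ') − ∂L/∂φ = 0
is satisfied. Therefore meridians φ = const are extremals of arc length — they are geodesics on the sphere.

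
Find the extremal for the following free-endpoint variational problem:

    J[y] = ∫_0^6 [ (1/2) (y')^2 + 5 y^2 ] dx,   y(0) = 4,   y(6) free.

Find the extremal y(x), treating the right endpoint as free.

The Lagrangian L = (1/2) (y')^2 + 5 y^2 gives
    ∂L/∂y = 10 y,   ∂L/∂y' = y'.
Euler-Lagrange: y'' − 10 y = 0.
With k = sqrt(10), the general solution is
    y(x) = A cosh(sqrt(10) x) + B sinh(sqrt(10) x).
Fixed left endpoint y(0) = 4 ⇒ A = 4.
The right endpoint x = 6 is free, so the natural (transversality) condition is ∂L/∂y' |_{x=6} = 0, i.e. y'(6) = 0.
Compute y'(x) = A k sinh(k x) + B k cosh(k x), so
    y'(6) = A k sinh(k·6) + B k cosh(k·6) = 0
    ⇒ B = −A tanh(k·6) = − 4 tanh(sqrt(10)·6).
Therefore the extremal is
    y(x) = 4 cosh(sqrt(10) x) − 4 tanh(sqrt(10)·6) sinh(sqrt(10) x).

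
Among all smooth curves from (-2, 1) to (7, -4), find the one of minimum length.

Arc-length functional: J[y] = ∫ sqrt(1 + (y')^2) dx.
Lagrangian L = sqrt(1 + (y')^2) has no explicit y dependence, so ∂L/∂y = 0 and the Euler-Lagrange equation gives
    d/dx( y' / sqrt(1 + (y')^2) ) = 0  ⇒  y' / sqrt(1 + (y')^2) = const.
Hence y' is constant, so y(x) is affine.
Fitting the endpoints (-2, 1) and (7, -4):
    slope m = ((-4) − 1) / (7 − (-2)) = -5/9,
    intercept c = 1 − m·(-2) = -1/9.
Extremal: y(x) = (-5/9) x - 1/9.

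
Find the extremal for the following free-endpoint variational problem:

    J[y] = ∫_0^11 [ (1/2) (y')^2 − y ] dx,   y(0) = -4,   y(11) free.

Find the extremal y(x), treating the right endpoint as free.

The Lagrangian L = (1/2) (y')^2 − y gives
    ∂L/∂y = −1,   ∂L/∂y' = y'.
Euler-Lagrange: d/dx(y') − (−1) = 0, i.e. y'' + 1 = 0, so
    y(x) = −(1/2) x^2 + C1 x + C2.
Fixed left endpoint y(0) = -4 ⇒ C2 = -4.
The right endpoint x = 11 is free, so the natural (transversality) condition is ∂L/∂y' |_{x=11} = 0, i.e. y'(11) = 0.
Compute y'(x) = −1 x + C1, so y'(11) = −11 + C1 = 0 ⇒ C1 = 11.
Therefore the extremal is
    y(x) = −x^2/2 + 11 x − 4.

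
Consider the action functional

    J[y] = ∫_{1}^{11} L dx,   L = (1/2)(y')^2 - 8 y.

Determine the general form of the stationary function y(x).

The Lagrangian is L = (1/2)(y')^2 - 8 y.
∂L/∂y = -8.
∂L/∂y' = y'.
The Euler-Lagrange equation d/dx(∂L/∂y') − ∂L/∂y = 0 becomes:
    y'' + 8 = 0
General solution: y(x) = -4 x^2 + A x + B, where A and B are arbitrary constants fixed by the endpoint conditions.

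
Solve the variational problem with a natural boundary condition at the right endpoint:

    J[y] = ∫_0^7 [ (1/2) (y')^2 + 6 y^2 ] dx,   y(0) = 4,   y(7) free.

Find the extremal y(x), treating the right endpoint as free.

The Lagrangian L = (1/2) (y')^2 + 6 y^2 gives
    ∂L/∂y = 12 y,   ∂L/∂y' = y'.
Euler-Lagrange: y'' − 12 y = 0.
With k = sqrt(12), the general solution is
    y(x) = A cosh(sqrt(12) x) + B sinh(sqrt(12) x).
Fixed left endpoint y(0) = 4 ⇒ A = 4.
The right endpoint x = 7 is free, so the natural (transversality) condition is ∂L/∂y' |_{x=7} = 0, i.e. y'(7) = 0.
Compute y'(x) = A k sinh(k x) + B k cosh(k x), so
    y'(7) = A k sinh(k·7) + B k cosh(k·7) = 0
    ⇒ B = −A tanh(k·7) = − 4 tanh(sqrt(12)·7).
Therefore the extremal is
    y(x) = 4 cosh(sqrt(12) x) − 4 tanh(sqrt(12)·7) sinh(sqrt(12) x).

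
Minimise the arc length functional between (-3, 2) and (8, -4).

Arc-length functional: J[y] = ∫ sqrt(1 + (y')^2) dx.
Lagrangian L = sqrt(1 + (y')^2) has no explicit y dependence, so ∂L/∂y = 0 and the Euler-Lagrange equation gives
    d/dx( y' / sqrt(1 + (y')^2) ) = 0  ⇒  y' / sqrt(1 + (y')^2) = const.
Hence y' is constant, so y(x) is affine.
Fitting the endpoints (-3, 2) and (8, -4):
    slope m = ((-4) − 2) / (8 − (-3)) = -6/11,
    intercept c = 2 − m·(-3) = 4/11.
Extremal: y(x) = (-6/11) x + 4/11.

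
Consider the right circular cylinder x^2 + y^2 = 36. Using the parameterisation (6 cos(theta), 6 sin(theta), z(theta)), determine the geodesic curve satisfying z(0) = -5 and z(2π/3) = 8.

Parameterise the cylinder of radius R = 6 as
    r(θ) = (6 cos θ, 6 sin θ, z(θ)).
The arc-length element is
    ds = sqrt(36 + (dz/dθ)^2) dθ,
so the Lagrangian is L = sqrt(36 + z'^2).
L depends on z' only, not on z or θ, so ∂L/∂z = 0 and
    ∂L/∂z' = z' / sqrt(36 + z'^2).
The Euler-Lagrange equation gives
    d/dθ( z' / sqrt(36 + z'^2) ) = 0,
so z' is constant. Integrating once:
    z(θ) = a θ + b,
a helix on the cylinder (a straight line when the cylinder is unrolled). The constants a, b are determined by the endpoint conditions.
With endpoint conditions z(0) = -5 and z(2π/3) = 8: from z(0) = b we get b = -5, and a·2π/3 + -5 = 8 gives a = 39/(2π), so
    z(θ) = (39/(2π)) θ − 5.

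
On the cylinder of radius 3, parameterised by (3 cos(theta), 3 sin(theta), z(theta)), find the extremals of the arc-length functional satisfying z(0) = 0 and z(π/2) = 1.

Parameterise the cylinder of radius R = 3 as
    r(θ) = (3 cos θ, 3 sin θ, z(θ)).
The arc-length element is
    ds = sqrt(9 + (dz/dθ)^2) dθ,
so the Lagrangian is L = sqrt(9 + z'^2).
L depends on z' only, not on z or θ, so ∂L/∂z = 0 and
    ∂L/∂z' = z' / sqrt(9 + z'^2).
The Euler-Lagrange equation gives
    d/dθ( z' / sqrt(9 + z'^2) ) = 0,
so z' is constant. Integrating once:
    z(θ) = a θ + b,
a helix on the cylinder (a straight line when the cylinder is unrolled). The constants a, b are determined by the endpoint conditions.
With endpoint conditions z(0) = 0 and z(π/2) = 1: from z(0) = b we get b = 0, and a·π/2 + 0 = 1 gives a = 2/π, so
    z(θ) = (2/π) θ.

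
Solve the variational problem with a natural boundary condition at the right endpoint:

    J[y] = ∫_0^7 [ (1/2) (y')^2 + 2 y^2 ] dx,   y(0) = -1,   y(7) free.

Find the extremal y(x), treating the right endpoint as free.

The Lagrangian L = (1/2) (y')^2 + 2 y^2 gives
    ∂L/∂y = 4 y,   ∂L/∂y' = y'.
Euler-Lagrange: y'' − 4 y = 0.
With k = 2, the general solution is
    y(x) = A cosh(2 x) + B sinh(2 x).
Fixed left endpoint y(0) = -1 ⇒ A = -1.
The right endpoint x = 7 is free, so the natural (transversality) condition is ∂L/∂y' |_{x=7} = 0, i.e. y'(7) = 0.
Compute y'(x) = A k sinh(k x) + B k cosh(k x), so
    y'(7) = A k sinh(k·7) + B k cosh(k·7) = 0
    ⇒ B = −A tanh(k·7) = tanh(2·7).
Therefore the extremal is
    y(x) = −cosh(2 x) + tanh(2·7) sinh(2 x).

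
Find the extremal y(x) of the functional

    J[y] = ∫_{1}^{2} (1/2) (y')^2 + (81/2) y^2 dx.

The Lagrangian is L = (1/2) (y')^2 + (81/2) y^2.
Compute ∂L/∂y = 81y, ∂L/∂y' = y'.
The Euler-Lagrange equation d/dx(∂L/∂y') − ∂L/∂y = 0 reduces to
    y'' − 81 y = 0.
Its general solution is
    y(x) = A e^(9x) + B e^(−9x),
with A, B fixed by the endpoint conditions.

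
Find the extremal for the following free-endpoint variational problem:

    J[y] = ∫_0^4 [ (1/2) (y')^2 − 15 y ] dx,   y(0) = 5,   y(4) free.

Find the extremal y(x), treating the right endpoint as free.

The Lagrangian L = (1/2) (y')^2 − 15 y gives
    ∂L/∂y = −15,   ∂L/∂y' = y'.
Euler-Lagrange: d/dx(y') − (−15) = 0, i.e. y'' + 15 = 0, so
    y(x) = −(15/2) x^2 + C1 x + C2.
Fixed left endpoint y(0) = 5 ⇒ C2 = 5.
The right endpoint x = 4 is free, so the natural (transversality) condition is ∂L/∂y' |_{x=4} = 0, i.e. y'(4) = 0.
Compute y'(x) = −15 x + C1, so y'(4) = −60 + C1 = 0 ⇒ C1 = 60.
Therefore the extremal is
    y(x) = −(15/2) x^2 + 60 x + 5.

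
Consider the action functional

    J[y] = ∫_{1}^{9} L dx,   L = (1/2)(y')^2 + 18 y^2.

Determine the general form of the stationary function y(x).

The Lagrangian is L = (1/2)(y')^2 + 18 y^2.
∂L/∂y = 36y.
∂L/∂y' = y'.
The Euler-Lagrange equation d/dx(∂L/∂y') − ∂L/∂y = 0 becomes:
    y'' - 36 y = 0
General solution: y(x) = A e^(6x) + B e^(-6x), where A and B are arbitrary constants fixed by the endpoint conditions.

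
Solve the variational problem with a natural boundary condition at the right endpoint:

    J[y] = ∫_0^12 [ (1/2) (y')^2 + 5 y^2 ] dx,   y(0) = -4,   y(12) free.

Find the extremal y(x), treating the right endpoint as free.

The Lagrangian L = (1/2) (y')^2 + 5 y^2 gives
    ∂L/∂y = 10 y,   ∂L/∂y' = y'.
Euler-Lagrange: y'' − 10 y = 0.
With k = sqrt(10), the general solution is
    y(x) = A cosh(sqrt(10) x) + B sinh(sqrt(10) x).
Fixed left endpoint y(0) = -4 ⇒ A = -4.
The right endpoint x = 12 is free, so the natural (transversality) condition is ∂L/∂y' |_{x=12} = 0, i.e. y'(12) = 0.
Compute y'(x) = A k sinh(k x) + B k cosh(k x), so
    y'(12) = A k sinh(k·12) + B k cosh(k·12) = 0
    ⇒ B = −A tanh(k·12) = 4 tanh(sqrt(10)·12).
Therefore the extremal is
    y(x) = −4 cosh(sqrt(10) x) + 4 tanh(sqrt(10)·12) sinh(sqrt(10) x).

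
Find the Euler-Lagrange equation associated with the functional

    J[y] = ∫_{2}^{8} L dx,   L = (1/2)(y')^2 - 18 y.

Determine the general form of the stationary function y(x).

The Lagrangian is L = (1/2)(y')^2 - 18 y.
∂L/∂y = -18.
∂L/∂y' = y'.
The Euler-Lagrange equation d/dx(∂L/∂y') − ∂L/∂y = 0 becomes:
    y'' + 18 = 0
General solution: y(x) = -9 x^2 + A x + B, where A and B are arbitrary constants fixed by the endpoint conditions.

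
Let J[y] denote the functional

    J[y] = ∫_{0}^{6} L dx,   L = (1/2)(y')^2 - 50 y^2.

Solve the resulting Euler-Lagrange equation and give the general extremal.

The Lagrangian is L = (1/2)(y')^2 - 50 y^2.
∂L/∂y = -100y.
∂L/∂y' = y'.
The Euler-Lagrange equation d/dx(∂L/∂y') − ∂L/∂y = 0 becomes:
    y'' + 100 y = 0
General solution: y(x) = A sin(10x) + B cos(10x), where A and B are arbitrary constants fixed by the endpoint conditions.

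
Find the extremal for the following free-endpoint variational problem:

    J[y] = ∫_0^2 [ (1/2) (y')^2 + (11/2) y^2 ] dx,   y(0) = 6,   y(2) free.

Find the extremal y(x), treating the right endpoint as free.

The Lagrangian L = (1/2) (y')^2 + (11/2) y^2 gives
    ∂L/∂y = 11 y,   ∂L/∂y' = y'.
Euler-Lagrange: y'' − 11 y = 0.
With k = sqrt(11), the general solution is
    y(x) = A cosh(sqrt(11) x) + B sinh(sqrt(11) x).
Fixed left endpoint y(0) = 6 ⇒ A = 6.
The right endpoint x = 2 is free, so the natural (transversality) condition is ∂L/∂y' |_{x=2} = 0, i.e. y'(2) = 0.
Compute y'(x) = A k sinh(k x) + B k cosh(k x), so
    y'(2) = A k sinh(k·2) + B k cosh(k·2) = 0
    ⇒ B = −A tanh(k·2) = − 6 tanh(sqrt(11)·2).
Therefore the extremal is
    y(x) = 6 cosh(sqrt(11) x) − 6 tanh(sqrt(11)·2) sinh(sqrt(11) x).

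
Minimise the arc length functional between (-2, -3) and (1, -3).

Arc-length functional: J[y] = ∫ sqrt(1 + (y')^2) dx.
Lagrangian L = sqrt(1 + (y')^2) has no explicit y dependence, so ∂L/∂y = 0 and the Euler-Lagrange equation gives
    d/dx( y' / sqrt(1 + (y')^2) ) = 0  ⇒  y' / sqrt(1 + (y')^2) = const.
Hence y' is constant, so y(x) is affine.
Fitting the endpoints (-2, -3) and (1, -3):
    slope m = ((-3) − (-3)) / (1 − (-2)) = 0,
    intercept c = (-3) − m·(-2) = -3.
Extremal: y(x) = -3.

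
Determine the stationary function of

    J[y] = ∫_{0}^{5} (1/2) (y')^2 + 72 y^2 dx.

The Lagrangian is L = (1/2) (y')^2 + 72 y^2.
Compute ∂L/∂y = 144y, ∂L/∂y' = y'.
The Euler-Lagrange equation d/dx(∂L/∂y') − ∂L/∂y = 0 reduces to
    y'' − 144 y = 0.
Its general solution is
    y(x) = A e^(12x) + B e^(−12x),
with A, B fixed by the endpoint conditions.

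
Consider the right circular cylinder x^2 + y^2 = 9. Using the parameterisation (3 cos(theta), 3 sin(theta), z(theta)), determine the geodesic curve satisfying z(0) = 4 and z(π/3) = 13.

Parameterise the cylinder of radius R = 3 as
    r(θ) = (3 cos θ, 3 sin θ, z(θ)).
The arc-length element is
    ds = sqrt(9 + (dz/dθ)^2) dθ,
so the Lagrangian is L = sqrt(9 + z'^2).
L depends on z' only, not on z or θ, so ∂L/∂z = 0 and
    ∂L/∂z' = z' / sqrt(9 + z'^2).
The Euler-Lagrange equation gives
    d/dθ( z' / sqrt(9 + z'^2) ) = 0,
so z' is constant. Integrating once:
    z(θ) = a θ + b,
a helix on the cylinder (a straight line when the cylinder is unrolled). The constants a, b are determined by the endpoint conditions.
With endpoint conditions z(0) = 4 and z(π/3) = 13: from z(0) = b we get b = 4, and a·π/3 + 4 = 13 gives a = 27/π, so
    z(θ) = (27/π) θ + 4.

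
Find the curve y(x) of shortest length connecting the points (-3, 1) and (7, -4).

Arc-length functional: J[y] = ∫ sqrt(1 + (y')^2) dx.
Lagrangian L = sqrt(1 + (y')^2) has no explicit y dependence, so ∂L/∂y = 0 and the Euler-Lagrange equation gives
    d/dx( y' / sqrt(1 + (y')^2) ) = 0  ⇒  y' / sqrt(1 + (y')^2) = const.
Hence y' is constant, so y(x) is affine.
Fitting the endpoints (-3, 1) and (7, -4):
    slope m = ((-4) − 1) / (7 − (-3)) = -1/2,
    intercept c = 1 − m·(-3) = -1/2.
Extremal: y(x) = (-1/2) x - 1/2.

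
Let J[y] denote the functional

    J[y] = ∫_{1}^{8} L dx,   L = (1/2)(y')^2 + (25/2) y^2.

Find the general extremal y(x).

The Lagrangian is L = (1/2)(y')^2 + (25/2) y^2.
∂L/∂y = 25y.
∂L/∂y' = y'.
The Euler-Lagrange equation d/dx(∂L/∂y') − ∂L/∂y = 0 becomes:
    y'' - 25 y = 0
General solution: y(x) = A e^(5x) + B e^(-5x), where A and B are arbitrary constants fixed by the endpoint conditions.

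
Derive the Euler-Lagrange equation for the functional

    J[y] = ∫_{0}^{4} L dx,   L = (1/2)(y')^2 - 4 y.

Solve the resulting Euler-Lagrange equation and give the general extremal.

The Lagrangian is L = (1/2)(y')^2 - 4 y.
∂L/∂y = -4.
∂L/∂y' = y'.
The Euler-Lagrange equation d/dx(∂L/∂y') − ∂L/∂y = 0 becomes:
    y'' + 4 = 0
General solution: y(x) = -2 x^2 + A x + B, where A and B are arbitrary constants fixed by the endpoint conditions.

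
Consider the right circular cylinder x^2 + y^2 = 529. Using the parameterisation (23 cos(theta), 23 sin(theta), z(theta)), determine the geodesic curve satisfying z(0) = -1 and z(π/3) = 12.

Parameterise the cylinder of radius R = 23 as
    r(θ) = (23 cos θ, 23 sin θ, z(θ)).
The arc-length element is
    ds = sqrt(529 + (dz/dθ)^2) dθ,
so the Lagrangian is L = sqrt(529 + z'^2).
L depends on z' only, not on z or θ, so ∂L/∂z = 0 and
    ∂L/∂z' = z' / sqrt(529 + z'^2).
The Euler-Lagrange equation gives
    d/dθ( z' / sqrt(529 + z'^2) ) = 0,
so z' is constant. Integrating once:
    z(θ) = a θ + b,
a helix on the cylinder (a straight line when the cylinder is unrolled). The constants a, b are determined by the endpoint conditions.
With endpoint conditions z(0) = -1 and z(π/3) = 12: from z(0) = b we get b = -1, and a·π/3 + -1 = 12 gives a = 39/π, so
    z(θ) = (39/π) θ − 1.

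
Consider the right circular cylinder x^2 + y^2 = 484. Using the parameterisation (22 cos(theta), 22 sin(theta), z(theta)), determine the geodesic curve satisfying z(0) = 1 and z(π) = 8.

Parameterise the cylinder of radius R = 22 as
    r(θ) = (22 cos θ, 22 sin θ, z(θ)).
The arc-length element is
    ds = sqrt(484 + (dz/dθ)^2) dθ,
so the Lagrangian is L = sqrt(484 + z'^2).
L depends on z' only, not on z or θ, so ∂L/∂z = 0 and
    ∂L/∂z' = z' / sqrt(484 + z'^2).
The Euler-Lagrange equation gives
    d/dθ( z' / sqrt(484 + z'^2) ) = 0,
so z' is constant. Integrating once:
    z(θ) = a θ + b,
a helix on the cylinder (a straight line when the cylinder is unrolled). The constants a, b are determined by the endpoint conditions.
With endpoint conditions z(0) = 1 and z(π) = 8: from z(0) = b we get b = 1, and a·π + 1 = 8 gives a = 7/π, so
    z(θ) = (7/π) θ + 1.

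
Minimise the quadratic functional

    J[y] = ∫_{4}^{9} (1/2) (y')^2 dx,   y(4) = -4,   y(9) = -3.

The Lagrangian is L = (1/2) (y')^2.
Compute ∂L/∂y = 0, ∂L/∂y' = y'.
The Euler-Lagrange equation d/dx(∂L/∂y') − ∂L/∂y = 0 reduces to
    y'' = 0.
Its general solution is
    y(x) = A x + B,
with A, B fixed by the endpoint conditions.
Applying the endpoint conditions y(4) = -4 and y(9) = -3: solve A·4 + B = -4 and A·9 + B = -3. Subtracting gives A(9 − 4) = -3 − -4, so A = 1/5, and B = -4 − A·4 = -24/5. Therefore
    y(x) = (1/5) x - 24/5.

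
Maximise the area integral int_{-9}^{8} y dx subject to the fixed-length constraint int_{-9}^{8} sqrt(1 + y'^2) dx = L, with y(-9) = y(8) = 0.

Set up the augmented Lagrangian using a multiplier λ for the length constraint:
    F(y, y') = y − λ sqrt(1 + y'^2).
F has no explicit x dependence, so the Beltrami identity yields a first integral
    F − y' ∂F/∂y' = C.
Compute ∂F/∂y' = −λ y' / sqrt(1 + y'^2). Then
    y − λ sqrt(1 + y'^2) + λ y'^2 / sqrt(1 + y'^2) = C
    ⇒  y − λ / sqrt(1 + y'^2) = C.
Solving for y' and integrating gives
    (x − a)^2 + (y − b)^2 = λ^2,
a circular arc of radius λ. The constants a, b are determined by the endpoint conditions y(-9) = y(8) = 0, and λ is fixed implicitly by the length constraint
    ∫_{-9}^{8} sqrt(1 + y'^2) dx = L.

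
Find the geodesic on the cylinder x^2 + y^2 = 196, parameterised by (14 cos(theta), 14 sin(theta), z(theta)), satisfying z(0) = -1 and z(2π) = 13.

Parameterise the cylinder of radius R = 14 as
    r(θ) = (14 cos θ, 14 sin θ, z(θ)).
The arc-length element is
    ds = sqrt(196 + (dz/dθ)^2) dθ,
so the Lagrangian is L = sqrt(196 + z'^2).
L depends on z' only, not on z or θ, so ∂L/∂z = 0 and
    ∂L/∂z' = z' / sqrt(196 + z'^2).
The Euler-Lagrange equation gives
    d/dθ( z' / sqrt(196 + z'^2) ) = 0,
so z' is constant. Integrating once:
    z(θ) = a θ + b,
a helix on the cylinder (a straight line when the cylinder is unrolled). The constants a, b are determined by the endpoint conditions.
With endpoint conditions z(0) = -1 and z(2π) = 13: from z(0) = b we get b = -1, and a·2π + -1 = 13 gives a = 7/π, so
    z(θ) = (7/π) θ − 1.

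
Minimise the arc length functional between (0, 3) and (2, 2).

Arc-length functional: J[y] = ∫ sqrt(1 + (y')^2) dx.
Lagrangian L = sqrt(1 + (y')^2) has no explicit y dependence, so ∂L/∂y = 0 and the Euler-Lagrange equation gives
    d/dx( y' / sqrt(1 + (y')^2) ) = 0  ⇒  y' / sqrt(1 + (y')^2) = const.
Hence y' is constant, so y(x) is affine.
Fitting the endpoints (0, 3) and (2, 2):
    slope m = (2 − 3) / (2 − 0) = -1/2,
    intercept c = 3 − m·0 = 3.
Extremal: y(x) = (-1/2) x + 3.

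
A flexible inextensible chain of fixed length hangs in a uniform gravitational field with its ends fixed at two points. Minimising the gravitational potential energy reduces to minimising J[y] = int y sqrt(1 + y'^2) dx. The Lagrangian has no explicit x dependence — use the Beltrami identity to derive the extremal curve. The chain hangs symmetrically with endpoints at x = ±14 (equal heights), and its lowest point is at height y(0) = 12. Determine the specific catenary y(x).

The Lagrangian L(y, y') = y sqrt(1 + y'^2) has no explicit x dependence, so the Beltrami identity applies:
    L − y' ∂L/∂y' = C.
Compute ∂L/∂y' = y · y' / sqrt(1 + y'^2). Then
    L − y' ∂L/∂y'
    = y sqrt(1 + y'^2) − y · y'^2 / sqrt(1 + y'^2)
    = y (1 + y'^2 − y'^2) / sqrt(1 + y'^2)
    = y / sqrt(1 + y'^2) = C.
Squaring gives y^2 = C^2 (1 + y'^2), i.e.
    y'^2 = y^2 / C^2 − 1.
Separating variables,
    dy / sqrt(y^2 − C^2) = dx / C,
and integrating gives arccosh(y / C) = (x − a)/C, so
    y(x) = C cosh((x − a)/C),
the catenary. The constants C and a are fixed by the two endpoint conditions (and, for the hanging-chain problem, the length constraint selects C).
Now fit the given data. The endpoints x = ±14 are symmetric at equal height, so the catenary is even about its minimum: a = 0 and y(x) = C cosh(x/C). The lowest point is y(0) = C cosh(0) = C, and we are told y(0) = 12, so C = 12. Therefore
    y(x) = 12 cosh(x/12),
and at the endpoints
    y(±14) = 12 cosh(14/12).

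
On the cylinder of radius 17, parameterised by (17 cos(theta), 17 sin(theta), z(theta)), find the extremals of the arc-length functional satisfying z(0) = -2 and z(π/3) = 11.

Parameterise the cylinder of radius R = 17 as
    r(θ) = (17 cos θ, 17 sin θ, z(θ)).
The arc-length element is
    ds = sqrt(289 + (dz/dθ)^2) dθ,
so the Lagrangian is L = sqrt(289 + z'^2).
L depends on z' only, not on z or θ, so ∂L/∂z = 0 and
    ∂L/∂z' = z' / sqrt(289 + z'^2).
The Euler-Lagrange equation gives
    d/dθ( z' / sqrt(289 + z'^2) ) = 0,
so z' is constant. Integrating once:
    z(θ) = a θ + b,
a helix on the cylinder (a straight line when the cylinder is unrolled). The constants a, b are determined by the endpoint conditions.
With endpoint conditions z(0) = -2 and z(π/3) = 11: from z(0) = b we get b = -2, and a·π/3 + -2 = 11 gives a = 39/π, so
    z(θ) = (39/π) θ − 2.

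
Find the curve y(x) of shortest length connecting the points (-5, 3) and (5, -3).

Arc-length functional: J[y] = ∫ sqrt(1 + (y')^2) dx.
Lagrangian L = sqrt(1 + (y')^2) has no explicit y dependence, so ∂L/∂y = 0 and the Euler-Lagrange equation gives
    d/dx( y' / sqrt(1 + (y')^2) ) = 0  ⇒  y' / sqrt(1 + (y')^2) = const.
Hence y' is constant, so y(x) is affine.
Fitting the endpoints (-5, 3) and (5, -3):
    slope m = ((-3) − 3) / (5 − (-5)) = -3/5,
    intercept c = 3 − m·(-5) = 0.
Extremal: y(x) = (-3/5) x.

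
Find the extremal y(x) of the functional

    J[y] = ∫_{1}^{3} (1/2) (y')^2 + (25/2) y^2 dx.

The Lagrangian is L = (1/2) (y')^2 + (25/2) y^2.
Compute ∂L/∂y = 25y, ∂L/∂y' = y'.
The Euler-Lagrange equation d/dx(∂L/∂y') − ∂L/∂y = 0 reduces to
    y'' − 25 y = 0.
Its general solution is
    y(x) = A e^(5x) + B e^(−5x),
with A, B fixed by the endpoint conditions.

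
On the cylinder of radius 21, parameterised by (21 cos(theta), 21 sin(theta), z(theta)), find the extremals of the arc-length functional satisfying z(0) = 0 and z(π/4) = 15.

Parameterise the cylinder of radius R = 21 as
    r(θ) = (21 cos θ, 21 sin θ, z(θ)).
The arc-length element is
    ds = sqrt(441 + (dz/dθ)^2) dθ,
so the Lagrangian is L = sqrt(441 + z'^2).
L depends on z' only, not on z or θ, so ∂L/∂z = 0 and
    ∂L/∂z' = z' / sqrt(441 + z'^2).
The Euler-Lagrange equation gives
    d/dθ( z' / sqrt(441 + z'^2) ) = 0,
so z' is constant. Integrating once:
    z(θ) = a θ + b,
a helix on the cylinder (a straight line when the cylinder is unrolled). The constants a, b are determined by the endpoint conditions.
With endpoint conditions z(0) = 0 and z(π/4) = 15: from z(0) = b we get b = 0, and a·π/4 + 0 = 15 gives a = 60/π, so
    z(θ) = (60/π) θ.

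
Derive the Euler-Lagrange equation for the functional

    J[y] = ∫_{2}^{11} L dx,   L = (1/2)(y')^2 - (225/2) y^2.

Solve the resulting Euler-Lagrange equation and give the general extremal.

The Lagrangian is L = (1/2)(y')^2 - (225/2) y^2.
∂L/∂y = -225y.
∂L/∂y' = y'.
The Euler-Lagrange equation d/dx(∂L/∂y') − ∂L/∂y = 0 becomes:
    y'' + 225 y = 0
General solution: y(x) = A sin(15x) + B cos(15x), where A and B are arbitrary constants fixed by the endpoint conditions.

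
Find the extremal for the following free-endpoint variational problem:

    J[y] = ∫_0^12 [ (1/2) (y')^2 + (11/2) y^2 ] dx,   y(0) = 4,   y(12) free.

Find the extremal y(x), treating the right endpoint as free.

The Lagrangian L = (1/2) (y')^2 + (11/2) y^2 gives
    ∂L/∂y = 11 y,   ∂L/∂y' = y'.
Euler-Lagrange: y'' − 11 y = 0.
With k = sqrt(11), the general solution is
    y(x) = A cosh(sqrt(11) x) + B sinh(sqrt(11) x).
Fixed left endpoint y(0) = 4 ⇒ A = 4.
The right endpoint x = 12 is free, so the natural (transversality) condition is ∂L/∂y' |_{x=12} = 0, i.e. y'(12) = 0.
Compute y'(x) = A k sinh(k x) + B k cosh(k x), so
    y'(12) = A k sinh(k·12) + B k cosh(k·12) = 0
    ⇒ B = −A tanh(k·12) = − 4 tanh(sqrt(11)·12).
Therefore the extremal is
    y(x) = 4 cosh(sqrt(11) x) − 4 tanh(sqrt(11)·12) sinh(sqrt(11) x).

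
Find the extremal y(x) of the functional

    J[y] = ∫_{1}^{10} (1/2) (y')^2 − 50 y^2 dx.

The Lagrangian is L = (1/2) (y')^2 − 50 y^2.
Compute ∂L/∂y = -100y, ∂L/∂y' = y'.
The Euler-Lagrange equation d/dx(∂L/∂y') − ∂L/∂y = 0 reduces to
    y'' + 100 y = 0.
Its general solution is
    y(x) = A sin(10x) + B cos(10x),
with A, B fixed by the endpoint conditions.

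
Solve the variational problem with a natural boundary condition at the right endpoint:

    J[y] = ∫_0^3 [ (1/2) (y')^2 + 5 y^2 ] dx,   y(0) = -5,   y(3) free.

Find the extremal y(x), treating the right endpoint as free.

The Lagrangian L = (1/2) (y')^2 + 5 y^2 gives
    ∂L/∂y = 10 y,   ∂L/∂y' = y'.
Euler-Lagrange: y'' − 10 y = 0.
With k = sqrt(10), the general solution is
    y(x) = A cosh(sqrt(10) x) + B sinh(sqrt(10) x).
Fixed left endpoint y(0) = -5 ⇒ A = -5.
The right endpoint x = 3 is free, so the natural (transversality) condition is ∂L/∂y' |_{x=3} = 0, i.e. y'(3) = 0.
Compute y'(x) = A k sinh(k x) + B k cosh(k x), so
    y'(3) = A k sinh(k·3) + B k cosh(k·3) = 0
    ⇒ B = −A tanh(k·3) = 5 tanh(sqrt(10)·3).
Therefore the extremal is
    y(x) = −5 cosh(sqrt(10) x) + 5 tanh(sqrt(10)·3) sinh(sqrt(10) x).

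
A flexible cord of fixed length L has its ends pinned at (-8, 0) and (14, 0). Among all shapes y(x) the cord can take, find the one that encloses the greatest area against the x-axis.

Set up the augmented Lagrangian using a multiplier λ for the length constraint:
    F(y, y') = y − λ sqrt(1 + y'^2).
F has no explicit x dependence, so the Beltrami identity yields a first integral
    F − y' ∂F/∂y' = C.
Compute ∂F/∂y' = −λ y' / sqrt(1 + y'^2). Then
    y − λ sqrt(1 + y'^2) + λ y'^2 / sqrt(1 + y'^2) = C
    ⇒  y − λ / sqrt(1 + y'^2) = C.
Solving for y' and integrating gives
    (x − a)^2 + (y − b)^2 = λ^2,
a circular arc of radius λ. The constants a, b are determined by the endpoint conditions y(-8) = y(14) = 0, and λ is fixed implicitly by the length constraint
    ∫_{-8}^{14} sqrt(1 + y'^2) dx = L.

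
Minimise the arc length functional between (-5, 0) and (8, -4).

Arc-length functional: J[y] = ∫ sqrt(1 + (y')^2) dx.
Lagrangian L = sqrt(1 + (y')^2) has no explicit y dependence, so ∂L/∂y = 0 and the Euler-Lagrange equation gives
    d/dx( y' / sqrt(1 + (y')^2) ) = 0  ⇒  y' / sqrt(1 + (y')^2) = const.
Hence y' is constant, so y(x) is affine.
Fitting the endpoints (-5, 0) and (8, -4):
    slope m = ((-4) − 0) / (8 − (-5)) = -4/13,
    intercept c = 0 − m·(-5) = -20/13.
Extremal: y(x) = (-4/13) x - 20/13.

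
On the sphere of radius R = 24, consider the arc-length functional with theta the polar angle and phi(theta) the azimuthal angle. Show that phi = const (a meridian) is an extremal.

On the sphere of radius R = 24 with spherical coordinates (θ, φ), the induced metric is
    ds^2 = 576(dθ^2 + sin^2(θ) dφ^2).
Using θ as the parameter, the arc-length functional becomes
    J[φ] = ∫ 24 sqrt(1 + sin^2(θ) (dφ/dθ)^2) dθ.
So L = 24 sqrt(1 + sin^2(θ) φ'^2). Compute
    ∂L/∂φ = 0  (L has no explicit φ dependence),
    ∂L/∂φ' = 24 sin^2(θ) φ' / sqrt(1 + sin^2(θ) φ'^2).
For the candidate φ(θ) = c (constant), φ' = 0, so ∂L/∂φ' evaluated along the candidate vanishes, and ∂L/∂φ is identically zero. Hence
    d/dθ(∂L/∂φ') − ∂L/∂φ = 0
is satisfied. Therefore meridians φ = const are extremals of arc length — they are geodesics on the sphere.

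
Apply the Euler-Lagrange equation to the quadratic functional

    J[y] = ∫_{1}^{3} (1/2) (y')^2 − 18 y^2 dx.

The Lagrangian is L = (1/2) (y')^2 − 18 y^2.
Compute ∂L/∂y = -36y, ∂L/∂y' = y'.
The Euler-Lagrange equation d/dx(∂L/∂y') − ∂L/∂y = 0 reduces to
    y'' + 36 y = 0.
Its general solution is
    y(x) = A sin(6x) + B cos(6x),
with A, B fixed by the endpoint conditions.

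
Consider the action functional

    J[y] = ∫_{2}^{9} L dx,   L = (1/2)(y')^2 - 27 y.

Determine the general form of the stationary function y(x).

The Lagrangian is L = (1/2)(y')^2 - 27 y.
∂L/∂y = -27.
∂L/∂y' = y'.
The Euler-Lagrange equation d/dx(∂L/∂y') − ∂L/∂y = 0 becomes:
    y'' + 27 = 0
General solution: y(x) = -(27/2) x^2 + A x + B, where A and B are arbitrary constants fixed by the endpoint conditions.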